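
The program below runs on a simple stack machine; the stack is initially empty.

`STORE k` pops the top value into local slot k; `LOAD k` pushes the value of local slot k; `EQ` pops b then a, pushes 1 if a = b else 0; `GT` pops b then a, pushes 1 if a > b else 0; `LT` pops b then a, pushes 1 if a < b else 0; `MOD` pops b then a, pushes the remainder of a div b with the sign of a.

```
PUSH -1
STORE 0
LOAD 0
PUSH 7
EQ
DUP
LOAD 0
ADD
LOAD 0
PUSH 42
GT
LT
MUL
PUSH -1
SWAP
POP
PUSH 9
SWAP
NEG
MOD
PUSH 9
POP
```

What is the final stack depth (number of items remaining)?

1

PUSH -1  [-1]
STORE 0  []
LOAD 0   [-1]
PUSH 7   [-1, 7]
EQ       [0]
DUP      [0, 0]
LOAD 0   [0, 0, -1]
ADD      [0, -1]
LOAD 0   [0, -1, -1]
PUSH 42  [0, -1, -1, 42]
GT       [0, -1, 0]
LT       [0, 1]
MUL      [0]
PUSH -1  [0, -1]
SWAP     [-1, 0]
POP      [-1]
PUSH 9   [-1, 9]
SWAP     [9, -1]
NEG      [9, 1]
MOD      [0]
PUSH 9   [0, 9]
POP      [0]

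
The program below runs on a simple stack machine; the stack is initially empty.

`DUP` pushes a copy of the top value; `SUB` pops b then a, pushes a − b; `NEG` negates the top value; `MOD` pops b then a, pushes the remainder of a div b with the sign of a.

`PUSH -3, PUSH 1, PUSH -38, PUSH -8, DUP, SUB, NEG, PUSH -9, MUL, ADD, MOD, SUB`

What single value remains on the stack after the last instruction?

PUSH -3  → -3
PUSH 1   → -3 1
PUSH -38 → -3 1 -38
PUSH -8  → -3 1 -38 -8
DUP      → -3 1 -38 -8 -8
SUB      → -3 1 -38 0
NEG      → -3 1 -38 0
PUSH -9  → -3 1 -38 0 -9
MUL      → -3 1 -38 0
ADD      → -3 1 -38
MOD      → -3 1
SUB      → -4

-4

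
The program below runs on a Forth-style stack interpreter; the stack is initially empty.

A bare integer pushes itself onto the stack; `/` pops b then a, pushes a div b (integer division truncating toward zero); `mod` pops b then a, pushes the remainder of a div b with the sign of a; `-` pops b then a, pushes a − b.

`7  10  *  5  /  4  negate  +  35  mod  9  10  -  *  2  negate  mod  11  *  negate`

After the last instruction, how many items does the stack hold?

7       7
10      7 10
*       70
5       70 5
/       14
4       14 4
negate  14 -4
+       10
35      10 35
mod     10
9       10 9
10      10 9 10
-       10 -1
*       -10
2       -10 2
negate  -10 -2
mod     0
11      0 11
*       0
negate  0

1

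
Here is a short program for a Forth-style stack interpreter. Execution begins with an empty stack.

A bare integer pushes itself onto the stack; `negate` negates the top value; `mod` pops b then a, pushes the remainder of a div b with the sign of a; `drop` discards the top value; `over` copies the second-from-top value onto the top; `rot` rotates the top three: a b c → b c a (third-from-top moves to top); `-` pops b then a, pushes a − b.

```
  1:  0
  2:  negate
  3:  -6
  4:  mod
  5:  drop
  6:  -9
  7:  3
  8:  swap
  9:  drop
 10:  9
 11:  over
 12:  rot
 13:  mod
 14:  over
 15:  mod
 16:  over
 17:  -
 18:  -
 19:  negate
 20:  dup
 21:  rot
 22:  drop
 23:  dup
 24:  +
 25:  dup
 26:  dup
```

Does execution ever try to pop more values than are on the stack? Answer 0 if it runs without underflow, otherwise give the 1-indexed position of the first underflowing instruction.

21

0      → [0]
negate → [0]
-6     → [0, -6]
mod    → [0]
drop   → []
-9     → [-9]
3      → [-9, 3]
swap   → [3, -9]
drop   → [3]
9      → [3, 9]
over   → [3, 9, 3]
rot    → [9, 3, 3]
mod    → [9, 0]
over   → [9, 0, 9]
mod    → [9, 0]
over   → [9, 0, 9]
-      → [9, -9]
-      → [18]
negate → [-18]
dup    → [-18, -18]
rot  — needs 3 operands, stack has 2 → underflow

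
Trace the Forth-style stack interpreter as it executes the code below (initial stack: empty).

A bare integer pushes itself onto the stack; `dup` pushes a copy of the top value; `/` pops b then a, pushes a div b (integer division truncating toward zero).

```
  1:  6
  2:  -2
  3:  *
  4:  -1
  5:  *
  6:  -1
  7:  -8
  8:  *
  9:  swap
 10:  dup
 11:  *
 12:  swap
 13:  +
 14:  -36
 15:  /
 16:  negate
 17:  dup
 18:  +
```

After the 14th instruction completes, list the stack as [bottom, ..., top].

6    : [6]
-2   : [6, -2]
*    : [-12]
-1   : [-12, -1]
*    : [12]
-1   : [12, -1]
-8   : [12, -1, -8]
*    : [12, 8]
swap : [8, 12]
dup  : [8, 12, 12]
*    : [8, 144]
swap : [144, 8]
+    : [152]
-36  : [152, -36]

[152, -36]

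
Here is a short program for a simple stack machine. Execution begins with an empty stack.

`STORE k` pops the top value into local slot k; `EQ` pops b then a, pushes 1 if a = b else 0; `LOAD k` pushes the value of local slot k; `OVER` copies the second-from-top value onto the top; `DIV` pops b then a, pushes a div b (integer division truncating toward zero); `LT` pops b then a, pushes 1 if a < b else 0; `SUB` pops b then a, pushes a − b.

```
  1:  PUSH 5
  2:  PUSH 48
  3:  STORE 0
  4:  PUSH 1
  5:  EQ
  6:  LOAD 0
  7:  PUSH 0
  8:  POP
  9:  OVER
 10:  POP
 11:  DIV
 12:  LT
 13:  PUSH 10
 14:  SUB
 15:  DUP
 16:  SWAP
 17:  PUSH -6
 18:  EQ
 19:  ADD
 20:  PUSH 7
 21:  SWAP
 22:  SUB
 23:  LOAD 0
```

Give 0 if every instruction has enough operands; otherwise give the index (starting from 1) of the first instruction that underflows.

12

PUSH 5  -> 5
PUSH 48 -> 5 48
STORE 0 -> 5
PUSH 1  -> 5 1
EQ      -> 0
LOAD 0  -> 0 48
PUSH 0  -> 0 48 0
POP     -> 0 48
OVER    -> 0 48 0
POP     -> 0 48
DIV     -> 0
LT  — needs 2 operands, stack has 1 → underflow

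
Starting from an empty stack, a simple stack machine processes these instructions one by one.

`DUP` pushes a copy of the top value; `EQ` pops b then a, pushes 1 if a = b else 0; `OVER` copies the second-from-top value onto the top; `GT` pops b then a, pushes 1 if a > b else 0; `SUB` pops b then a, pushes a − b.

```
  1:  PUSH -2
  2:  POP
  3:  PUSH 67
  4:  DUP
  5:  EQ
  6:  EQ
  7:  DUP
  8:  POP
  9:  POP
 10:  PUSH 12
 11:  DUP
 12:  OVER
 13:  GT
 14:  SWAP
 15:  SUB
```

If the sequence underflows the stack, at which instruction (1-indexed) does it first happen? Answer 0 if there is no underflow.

PUSH -2 → -2
POP     → (empty)
PUSH 67 → 67
DUP     → 67 67
EQ      → 1
EQ  — needs 2 operands, stack has 1 → underflow

6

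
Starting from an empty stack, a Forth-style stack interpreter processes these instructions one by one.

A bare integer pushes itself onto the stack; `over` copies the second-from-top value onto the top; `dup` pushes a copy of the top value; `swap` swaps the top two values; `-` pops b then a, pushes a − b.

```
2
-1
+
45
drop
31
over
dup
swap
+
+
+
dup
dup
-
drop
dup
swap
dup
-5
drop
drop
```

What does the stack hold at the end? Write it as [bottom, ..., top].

[34, 34]

2    -> [2]
-1   -> [2, -1]
+    -> [1]
45   -> [1, 45]
drop -> [1]
31   -> [1, 31]
over -> [1, 31, 1]
dup  -> [1, 31, 1, 1]
swap -> [1, 31, 1, 1]
+    -> [1, 31, 2]
+    -> [1, 33]
+    -> [34]
dup  -> [34, 34]
dup  -> [34, 34, 34]
-    -> [34, 0]
drop -> [34]
dup  -> [34, 34]
swap -> [34, 34]
dup  -> [34, 34, 34]
-5   -> [34, 34, 34, -5]
drop -> [34, 34, 34]
drop -> [34, 34]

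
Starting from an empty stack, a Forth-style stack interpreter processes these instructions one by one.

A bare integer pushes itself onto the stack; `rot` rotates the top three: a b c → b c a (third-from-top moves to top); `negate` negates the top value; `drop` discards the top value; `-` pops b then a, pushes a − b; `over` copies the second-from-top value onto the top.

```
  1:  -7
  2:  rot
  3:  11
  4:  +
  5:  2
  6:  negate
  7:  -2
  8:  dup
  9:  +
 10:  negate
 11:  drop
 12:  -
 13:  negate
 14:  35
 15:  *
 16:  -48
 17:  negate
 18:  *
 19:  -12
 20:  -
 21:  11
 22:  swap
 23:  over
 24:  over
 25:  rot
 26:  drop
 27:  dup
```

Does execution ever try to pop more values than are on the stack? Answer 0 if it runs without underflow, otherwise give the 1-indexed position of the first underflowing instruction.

2

-7 : [-7]
rot  — needs 3 operands, stack has 1 → underflow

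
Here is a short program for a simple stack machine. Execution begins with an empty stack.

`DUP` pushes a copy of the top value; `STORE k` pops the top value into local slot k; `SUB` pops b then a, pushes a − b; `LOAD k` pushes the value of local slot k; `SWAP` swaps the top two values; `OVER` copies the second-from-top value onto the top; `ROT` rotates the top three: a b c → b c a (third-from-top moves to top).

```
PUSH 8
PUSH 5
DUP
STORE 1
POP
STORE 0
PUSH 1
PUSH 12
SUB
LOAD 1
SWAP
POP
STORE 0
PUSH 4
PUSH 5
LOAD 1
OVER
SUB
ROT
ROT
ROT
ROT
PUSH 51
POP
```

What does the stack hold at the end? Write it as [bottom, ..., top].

[5, 0, 4]

PUSH 8   [8]
PUSH 5   [8, 5]
DUP      [8, 5, 5]
STORE 1  [8, 5]
POP      [8]
STORE 0  []
PUSH 1   [1]
PUSH 12  [1, 12]
SUB      [-11]
LOAD 1   [-11, 5]
SWAP     [5, -11]
POP      [5]
STORE 0  []
PUSH 4   [4]
PUSH 5   [4, 5]
LOAD 1   [4, 5, 5]
OVER     [4, 5, 5, 5]
SUB      [4, 5, 0]
ROT      [5, 0, 4]
ROT      [0, 4, 5]
ROT      [4, 5, 0]
ROT      [5, 0, 4]
PUSH 51  [5, 0, 4, 51]
POP      [5, 0, 4]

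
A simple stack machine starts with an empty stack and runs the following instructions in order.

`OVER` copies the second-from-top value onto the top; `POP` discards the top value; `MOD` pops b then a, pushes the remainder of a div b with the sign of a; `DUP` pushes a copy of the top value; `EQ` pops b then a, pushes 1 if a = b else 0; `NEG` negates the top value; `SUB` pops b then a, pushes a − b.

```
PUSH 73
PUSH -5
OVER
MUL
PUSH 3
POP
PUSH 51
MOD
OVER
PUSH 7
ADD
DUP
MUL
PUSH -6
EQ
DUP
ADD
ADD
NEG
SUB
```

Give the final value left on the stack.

65

PUSH 73 -> [73]
PUSH -5 -> [73, -5]
OVER    -> [73, -5, 73]
MUL     -> [73, -365]
PUSH 3  -> [73, -365, 3]
POP     -> [73, -365]
PUSH 51 -> [73, -365, 51]
MOD     -> [73, -8]
OVER    -> [73, -8, 73]
PUSH 7  -> [73, -8, 73, 7]
ADD     -> [73, -8, 80]
DUP     -> [73, -8, 80, 80]
MUL     -> [73, -8, 6400]
PUSH -6 -> [73, -8, 6400, -6]
EQ      -> [73, -8, 0]
DUP     -> [73, -8, 0, 0]
ADD     -> [73, -8, 0]
ADD     -> [73, -8]
NEG     -> [73, 8]
SUB     -> [65]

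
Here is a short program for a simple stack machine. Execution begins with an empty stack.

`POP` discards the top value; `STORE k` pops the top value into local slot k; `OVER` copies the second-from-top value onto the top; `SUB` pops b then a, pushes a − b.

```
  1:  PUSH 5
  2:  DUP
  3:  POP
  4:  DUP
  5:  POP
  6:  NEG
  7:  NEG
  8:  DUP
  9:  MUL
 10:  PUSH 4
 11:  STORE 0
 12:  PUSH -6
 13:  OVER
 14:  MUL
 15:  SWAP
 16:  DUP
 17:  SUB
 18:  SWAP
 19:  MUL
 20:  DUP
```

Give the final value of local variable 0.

PUSH 5  -> 5
DUP     -> 5 5
POP     -> 5
DUP     -> 5 5
POP     -> 5
NEG     -> -5
NEG     -> 5
DUP     -> 5 5
MUL     -> 25
PUSH 4  -> 25 4
STORE 0 -> 25
PUSH -6 -> 25 -6
OVER    -> 25 -6 25
MUL     -> 25 -150
SWAP    -> -150 25
DUP     -> -150 25 25
SUB     -> -150 0
SWAP    -> 0 -150
MUL     -> 0
DUP     -> 0 0

4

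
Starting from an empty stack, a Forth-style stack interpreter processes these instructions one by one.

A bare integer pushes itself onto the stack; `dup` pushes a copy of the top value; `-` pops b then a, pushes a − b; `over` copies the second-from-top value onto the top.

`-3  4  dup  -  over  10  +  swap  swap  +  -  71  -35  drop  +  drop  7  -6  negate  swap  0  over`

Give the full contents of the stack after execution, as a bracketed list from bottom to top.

[6, 7, 0, 7]

-3     → [-3]
4      → [-3, 4]
dup    → [-3, 4, 4]
-      → [-3, 0]
over   → [-3, 0, -3]
10     → [-3, 0, -3, 10]
+      → [-3, 0, 7]
swap   → [-3, 7, 0]
swap   → [-3, 0, 7]
+      → [-3, 7]
-      → [-10]
71     → [-10, 71]
-35    → [-10, 71, -35]
drop   → [-10, 71]
+      → [61]
drop   → []
7      → [7]
-6     → [7, -6]
negate → [7, 6]
swap   → [6, 7]
0      → [6, 7, 0]
over   → [6, 7, 0, 7]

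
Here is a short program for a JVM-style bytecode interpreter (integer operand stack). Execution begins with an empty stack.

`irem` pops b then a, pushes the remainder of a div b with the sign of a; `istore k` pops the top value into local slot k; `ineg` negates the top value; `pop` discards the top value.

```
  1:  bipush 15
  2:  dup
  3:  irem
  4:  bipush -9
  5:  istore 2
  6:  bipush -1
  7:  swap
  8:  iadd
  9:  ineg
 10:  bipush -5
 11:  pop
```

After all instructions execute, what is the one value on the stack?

1

bipush 15 → 15
dup       → 15 15
irem      → 0
bipush -9 → 0 -9
istore 2  → 0
bipush -1 → 0 -1
swap      → -1 0
iadd      → -1
ineg      → 1
bipush -5 → 1 -5
pop       → 1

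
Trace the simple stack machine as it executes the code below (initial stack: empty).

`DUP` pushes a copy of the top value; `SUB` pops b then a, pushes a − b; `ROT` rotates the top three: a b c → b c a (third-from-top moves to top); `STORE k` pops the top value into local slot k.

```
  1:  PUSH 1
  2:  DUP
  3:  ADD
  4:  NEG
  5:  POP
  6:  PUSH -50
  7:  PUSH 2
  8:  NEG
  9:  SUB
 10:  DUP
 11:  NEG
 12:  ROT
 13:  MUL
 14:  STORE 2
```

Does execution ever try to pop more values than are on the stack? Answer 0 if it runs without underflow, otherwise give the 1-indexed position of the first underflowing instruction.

PUSH 1   → 1
DUP      → 1 1
ADD      → 2
NEG      → -2
POP      → (empty)
PUSH -50 → -50
PUSH 2   → -50 2
NEG      → -50 -2
SUB      → -48
DUP      → -48 -48
NEG      → -48 48
ROT  — needs 3 operands, stack has 2 → underflow

12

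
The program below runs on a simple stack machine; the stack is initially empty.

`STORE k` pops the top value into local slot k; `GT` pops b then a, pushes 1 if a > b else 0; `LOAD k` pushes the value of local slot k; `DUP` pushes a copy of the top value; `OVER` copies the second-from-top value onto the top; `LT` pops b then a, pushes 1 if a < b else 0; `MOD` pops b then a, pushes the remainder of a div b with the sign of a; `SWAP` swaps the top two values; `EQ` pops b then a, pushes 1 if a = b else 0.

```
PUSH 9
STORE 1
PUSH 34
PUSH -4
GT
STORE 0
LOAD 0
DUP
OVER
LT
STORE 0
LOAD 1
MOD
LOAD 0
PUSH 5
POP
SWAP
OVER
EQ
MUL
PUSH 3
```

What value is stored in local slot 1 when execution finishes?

9

PUSH 9  -> [9]
STORE 1 -> []
PUSH 34 -> [34]
PUSH -4 -> [34, -4]
GT      -> [1]
STORE 0 -> []
LOAD 0  -> [1]
DUP     -> [1, 1]
OVER    -> [1, 1, 1]
LT      -> [1, 0]
STORE 0 -> [1]
LOAD 1  -> [1, 9]
MOD     -> [1]
LOAD 0  -> [1, 0]
PUSH 5  -> [1, 0, 5]
POP     -> [1, 0]
SWAP    -> [0, 1]
OVER    -> [0, 1, 0]
EQ      -> [0, 0]
MUL     -> [0]
PUSH 3  -> [0, 3]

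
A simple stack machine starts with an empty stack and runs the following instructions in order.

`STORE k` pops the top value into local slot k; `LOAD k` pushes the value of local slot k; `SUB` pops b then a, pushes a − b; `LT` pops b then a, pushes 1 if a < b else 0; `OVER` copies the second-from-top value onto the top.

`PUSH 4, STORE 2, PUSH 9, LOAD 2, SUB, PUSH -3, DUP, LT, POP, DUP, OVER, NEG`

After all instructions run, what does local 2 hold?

PUSH 4   [4]
STORE 2  []
PUSH 9   [9]
LOAD 2   [9, 4]
SUB      [5]
PUSH -3  [5, -3]
DUP      [5, -3, -3]
LT       [5, 0]
POP      [5]
DUP      [5, 5]
OVER     [5, 5, 5]
NEG      [5, 5, -5]

4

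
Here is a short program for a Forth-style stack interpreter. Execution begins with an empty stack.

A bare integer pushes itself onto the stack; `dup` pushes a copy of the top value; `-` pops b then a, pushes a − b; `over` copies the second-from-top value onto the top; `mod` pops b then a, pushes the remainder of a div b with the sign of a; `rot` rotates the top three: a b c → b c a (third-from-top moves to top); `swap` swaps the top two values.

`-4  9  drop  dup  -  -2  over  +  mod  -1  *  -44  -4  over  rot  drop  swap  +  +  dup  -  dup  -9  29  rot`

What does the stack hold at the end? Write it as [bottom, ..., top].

[0, -9, 29, 0]

-4   → [-4]
9    → [-4, 9]
drop → [-4]
dup  → [-4, -4]
-    → [0]
-2   → [0, -2]
over → [0, -2, 0]
+    → [0, -2]
mod  → [0]
-1   → [0, -1]
*    → [0]
-44  → [0, -44]
-4   → [0, -44, -4]
over → [0, -44, -4, -44]
rot  → [0, -4, -44, -44]
drop → [0, -4, -44]
swap → [0, -44, -4]
+    → [0, -48]
+    → [-48]
dup  → [-48, -48]
-    → [0]
dup  → [0, 0]
-9   → [0, 0, -9]
29   → [0, 0, -9, 29]
rot  → [0, -9, 29, 0]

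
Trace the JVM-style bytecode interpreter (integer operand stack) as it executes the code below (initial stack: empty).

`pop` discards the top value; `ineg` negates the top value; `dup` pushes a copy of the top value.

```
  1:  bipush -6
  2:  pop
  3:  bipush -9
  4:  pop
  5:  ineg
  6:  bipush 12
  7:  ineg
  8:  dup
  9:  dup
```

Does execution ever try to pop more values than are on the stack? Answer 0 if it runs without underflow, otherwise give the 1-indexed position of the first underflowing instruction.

bipush -6 -> [-6]
pop       -> []
bipush -9 -> [-9]
pop       -> []
ineg  — needs 1 operand, stack has 0 → underflow

5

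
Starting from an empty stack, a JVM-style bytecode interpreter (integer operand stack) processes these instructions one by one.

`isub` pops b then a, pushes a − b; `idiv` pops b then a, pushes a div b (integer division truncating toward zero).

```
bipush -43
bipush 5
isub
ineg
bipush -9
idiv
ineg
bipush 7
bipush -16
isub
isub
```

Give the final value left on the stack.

bipush -43  -43
bipush 5    -43 5
isub        -48
ineg        48
bipush -9   48 -9
idiv        -5
ineg        5
bipush 7    5 7
bipush -16  5 7 -16
isub        5 23
isub        -18

-18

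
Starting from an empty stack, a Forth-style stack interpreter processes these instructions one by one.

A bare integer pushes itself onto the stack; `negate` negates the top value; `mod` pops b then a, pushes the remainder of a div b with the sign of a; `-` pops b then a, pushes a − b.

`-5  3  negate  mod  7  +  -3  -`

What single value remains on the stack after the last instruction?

8

-5      [-5]
3       [-5, 3]
negate  [-5, -3]
mod     [-2]
7       [-2, 7]
+       [5]
-3      [5, -3]
-       [8]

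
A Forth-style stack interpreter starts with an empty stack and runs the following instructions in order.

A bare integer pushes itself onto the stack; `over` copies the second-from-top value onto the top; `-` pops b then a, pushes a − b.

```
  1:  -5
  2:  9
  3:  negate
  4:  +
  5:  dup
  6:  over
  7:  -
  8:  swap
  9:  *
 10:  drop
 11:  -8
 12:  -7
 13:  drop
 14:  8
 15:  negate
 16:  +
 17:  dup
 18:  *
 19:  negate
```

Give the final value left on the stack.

-5     → [-5]
9      → [-5, 9]
negate → [-5, -9]
+      → [-14]
dup    → [-14, -14]
over   → [-14, -14, -14]
-      → [-14, 0]
swap   → [0, -14]
*      → [0]
drop   → []
-8     → [-8]
-7     → [-8, -7]
drop   → [-8]
8      → [-8, 8]
negate → [-8, -8]
+      → [-16]
dup    → [-16, -16]
*      → [256]
negate → [-256]

-256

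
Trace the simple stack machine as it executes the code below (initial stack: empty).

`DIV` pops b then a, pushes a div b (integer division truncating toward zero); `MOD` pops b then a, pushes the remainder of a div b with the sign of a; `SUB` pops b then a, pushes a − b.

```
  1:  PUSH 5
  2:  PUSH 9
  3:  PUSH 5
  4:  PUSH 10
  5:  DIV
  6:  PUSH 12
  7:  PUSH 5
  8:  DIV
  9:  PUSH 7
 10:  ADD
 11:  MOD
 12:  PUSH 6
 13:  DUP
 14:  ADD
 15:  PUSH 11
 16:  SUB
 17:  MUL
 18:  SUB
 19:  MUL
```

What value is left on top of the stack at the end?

PUSH 5   5
PUSH 9   5 9
PUSH 5   5 9 5
PUSH 10  5 9 5 10
DIV      5 9 0
PUSH 12  5 9 0 12
PUSH 5   5 9 0 12 5
DIV      5 9 0 2
PUSH 7   5 9 0 2 7
ADD      5 9 0 9
MOD      5 9 0
PUSH 6   5 9 0 6
DUP      5 9 0 6 6
ADD      5 9 0 12
PUSH 11  5 9 0 12 11
SUB      5 9 0 1
MUL      5 9 0
SUB      5 9
MUL      45

45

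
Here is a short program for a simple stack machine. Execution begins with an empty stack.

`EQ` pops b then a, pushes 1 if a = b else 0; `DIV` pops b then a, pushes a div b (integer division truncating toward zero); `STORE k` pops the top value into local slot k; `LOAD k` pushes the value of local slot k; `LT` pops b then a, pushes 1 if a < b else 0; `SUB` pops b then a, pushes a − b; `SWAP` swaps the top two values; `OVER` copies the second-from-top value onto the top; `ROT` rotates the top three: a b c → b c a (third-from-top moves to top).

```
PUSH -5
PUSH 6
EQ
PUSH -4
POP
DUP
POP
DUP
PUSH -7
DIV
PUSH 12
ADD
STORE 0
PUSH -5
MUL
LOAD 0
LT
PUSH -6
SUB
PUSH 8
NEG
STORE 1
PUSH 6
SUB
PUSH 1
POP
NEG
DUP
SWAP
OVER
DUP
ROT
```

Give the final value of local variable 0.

PUSH -5 : -5
PUSH 6  : -5 6
EQ      : 0
PUSH -4 : 0 -4
POP     : 0
DUP     : 0 0
POP     : 0
DUP     : 0 0
PUSH -7 : 0 0 -7
DIV     : 0 0
PUSH 12 : 0 0 12
ADD     : 0 12
STORE 0 : 0
PUSH -5 : 0 -5
MUL     : 0
LOAD 0  : 0 12
LT      : 1
PUSH -6 : 1 -6
SUB     : 7
PUSH 8  : 7 8
NEG     : 7 -8
STORE 1 : 7
PUSH 6  : 7 6
SUB     : 1
PUSH 1  : 1 1
POP     : 1
NEG     : -1
DUP     : -1 -1
SWAP    : -1 -1
OVER    : -1 -1 -1
DUP     : -1 -1 -1 -1
ROT     : -1 -1 -1 -1

12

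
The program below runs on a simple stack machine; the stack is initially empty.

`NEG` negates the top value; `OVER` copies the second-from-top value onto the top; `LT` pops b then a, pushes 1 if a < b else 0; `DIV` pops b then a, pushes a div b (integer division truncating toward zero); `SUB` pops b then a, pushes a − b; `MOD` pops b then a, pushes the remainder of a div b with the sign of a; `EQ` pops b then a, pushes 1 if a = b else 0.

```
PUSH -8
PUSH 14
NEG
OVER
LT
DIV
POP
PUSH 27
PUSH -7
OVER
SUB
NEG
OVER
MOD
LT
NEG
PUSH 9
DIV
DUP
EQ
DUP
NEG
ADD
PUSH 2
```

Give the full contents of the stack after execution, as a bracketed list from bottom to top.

[0, 2]

PUSH -8 : -8
PUSH 14 : -8 14
NEG     : -8 -14
OVER    : -8 -14 -8
LT      : -8 1
DIV     : -8
POP     : (empty)
PUSH 27 : 27
PUSH -7 : 27 -7
OVER    : 27 -7 27
SUB     : 27 -34
NEG     : 27 34
OVER    : 27 34 27
MOD     : 27 7
LT      : 0
NEG     : 0
PUSH 9  : 0 9
DIV     : 0
DUP     : 0 0
EQ      : 1
DUP     : 1 1
NEG     : 1 -1
ADD     : 0
PUSH 2  : 0 2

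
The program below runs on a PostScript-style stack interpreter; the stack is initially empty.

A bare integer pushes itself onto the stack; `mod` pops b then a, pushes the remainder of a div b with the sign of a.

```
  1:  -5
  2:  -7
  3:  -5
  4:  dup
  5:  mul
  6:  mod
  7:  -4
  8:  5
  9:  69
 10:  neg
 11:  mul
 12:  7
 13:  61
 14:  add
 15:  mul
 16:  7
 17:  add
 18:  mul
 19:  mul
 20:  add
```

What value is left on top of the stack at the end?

-5  : -5
-7  : -5 -7
-5  : -5 -7 -5
dup : -5 -7 -5 -5
mul : -5 -7 25
mod : -5 -7
-4  : -5 -7 -4
5   : -5 -7 -4 5
69  : -5 -7 -4 5 69
neg : -5 -7 -4 5 -69
mul : -5 -7 -4 -345
7   : -5 -7 -4 -345 7
61  : -5 -7 -4 -345 7 61
add : -5 -7 -4 -345 68
mul : -5 -7 -4 -23460
7   : -5 -7 -4 -23460 7
add : -5 -7 -4 -23453
mul : -5 -7 93812
mul : -5 -656684
add : -656689

-656689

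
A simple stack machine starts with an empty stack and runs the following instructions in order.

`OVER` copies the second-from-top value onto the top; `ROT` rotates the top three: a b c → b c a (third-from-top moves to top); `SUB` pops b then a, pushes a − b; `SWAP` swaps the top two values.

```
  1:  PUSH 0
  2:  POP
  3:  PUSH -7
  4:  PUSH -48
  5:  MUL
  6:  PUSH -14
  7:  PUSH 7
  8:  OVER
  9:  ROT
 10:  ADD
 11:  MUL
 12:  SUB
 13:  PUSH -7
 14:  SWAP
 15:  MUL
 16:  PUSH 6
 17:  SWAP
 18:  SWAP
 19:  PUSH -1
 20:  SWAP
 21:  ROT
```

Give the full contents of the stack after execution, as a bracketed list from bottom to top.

PUSH 0    0
POP       (empty)
PUSH -7   -7
PUSH -48  -7 -48
MUL       336
PUSH -14  336 -14
PUSH 7    336 -14 7
OVER      336 -14 7 -14
ROT       336 7 -14 -14
ADD       336 7 -28
MUL       336 -196
SUB       532
PUSH -7   532 -7
SWAP      -7 532
MUL       -3724
PUSH 6    -3724 6
SWAP      6 -3724
SWAP      -3724 6
PUSH -1   -3724 6 -1
SWAP      -3724 -1 6
ROT       -1 6 -3724

[-1, 6, -3724]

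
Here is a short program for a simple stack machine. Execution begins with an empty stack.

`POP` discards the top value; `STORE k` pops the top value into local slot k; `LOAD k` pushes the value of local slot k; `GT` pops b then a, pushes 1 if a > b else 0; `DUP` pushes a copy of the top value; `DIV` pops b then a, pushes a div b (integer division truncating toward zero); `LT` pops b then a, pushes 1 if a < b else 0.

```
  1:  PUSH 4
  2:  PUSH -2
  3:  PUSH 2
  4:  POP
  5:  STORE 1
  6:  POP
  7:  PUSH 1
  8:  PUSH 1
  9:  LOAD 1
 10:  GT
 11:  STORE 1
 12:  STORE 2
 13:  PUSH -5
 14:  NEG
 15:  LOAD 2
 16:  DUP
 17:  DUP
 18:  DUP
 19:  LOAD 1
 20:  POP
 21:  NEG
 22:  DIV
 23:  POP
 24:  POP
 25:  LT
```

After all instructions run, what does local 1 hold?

PUSH 4  → 4
PUSH -2 → 4 -2
PUSH 2  → 4 -2 2
POP     → 4 -2
STORE 1 → 4
POP     → (empty)
PUSH 1  → 1
PUSH 1  → 1 1
LOAD 1  → 1 1 -2
GT      → 1 1
STORE 1 → 1
STORE 2 → (empty)
PUSH -5 → -5
NEG     → 5
LOAD 2  → 5 1
DUP     → 5 1 1
DUP     → 5 1 1 1
DUP     → 5 1 1 1 1
LOAD 1  → 5 1 1 1 1 1
POP     → 5 1 1 1 1
NEG     → 5 1 1 1 -1
DIV     → 5 1 1 -1
POP     → 5 1 1
POP     → 5 1
LT      → 0

1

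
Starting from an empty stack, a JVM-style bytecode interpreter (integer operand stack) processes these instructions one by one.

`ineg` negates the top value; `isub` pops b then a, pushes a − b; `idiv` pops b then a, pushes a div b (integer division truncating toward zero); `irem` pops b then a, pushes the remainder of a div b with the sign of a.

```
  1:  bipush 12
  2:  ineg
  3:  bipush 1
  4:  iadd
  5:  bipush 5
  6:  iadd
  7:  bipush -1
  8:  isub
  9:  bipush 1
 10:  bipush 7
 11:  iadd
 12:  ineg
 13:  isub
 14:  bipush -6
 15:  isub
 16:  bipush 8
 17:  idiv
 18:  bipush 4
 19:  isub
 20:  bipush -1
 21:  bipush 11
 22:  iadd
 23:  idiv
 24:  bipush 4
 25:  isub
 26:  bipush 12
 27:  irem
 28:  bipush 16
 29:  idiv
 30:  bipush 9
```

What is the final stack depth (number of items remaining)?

2

bipush 12 → 12
ineg      → -12
bipush 1  → -12 1
iadd      → -11
bipush 5  → -11 5
iadd      → -6
bipush -1 → -6 -1
isub      → -5
bipush 1  → -5 1
bipush 7  → -5 1 7
iadd      → -5 8
ineg      → -5 -8
isub      → 3
bipush -6 → 3 -6
isub      → 9
bipush 8  → 9 8
idiv      → 1
bipush 4  → 1 4
isub      → -3
bipush -1 → -3 -1
bipush 11 → -3 -1 11
iadd      → -3 10
idiv      → 0
bipush 4  → 0 4
isub      → -4
bipush 12 → -4 12
irem      → -4
bipush 16 → -4 16
idiv      → 0
bipush 9  → 0 9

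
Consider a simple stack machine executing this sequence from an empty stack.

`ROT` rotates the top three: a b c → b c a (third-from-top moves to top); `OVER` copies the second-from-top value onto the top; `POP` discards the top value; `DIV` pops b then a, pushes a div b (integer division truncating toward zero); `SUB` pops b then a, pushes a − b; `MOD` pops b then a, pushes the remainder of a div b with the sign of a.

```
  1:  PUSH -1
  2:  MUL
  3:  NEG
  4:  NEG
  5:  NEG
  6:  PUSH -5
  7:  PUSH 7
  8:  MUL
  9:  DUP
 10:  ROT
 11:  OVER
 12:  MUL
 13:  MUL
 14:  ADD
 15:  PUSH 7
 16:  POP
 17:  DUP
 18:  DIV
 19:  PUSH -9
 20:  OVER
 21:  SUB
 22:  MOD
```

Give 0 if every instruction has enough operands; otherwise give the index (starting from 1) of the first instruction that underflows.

PUSH -1 → -1
MUL  — needs 2 operands, stack has 1 → underflow

2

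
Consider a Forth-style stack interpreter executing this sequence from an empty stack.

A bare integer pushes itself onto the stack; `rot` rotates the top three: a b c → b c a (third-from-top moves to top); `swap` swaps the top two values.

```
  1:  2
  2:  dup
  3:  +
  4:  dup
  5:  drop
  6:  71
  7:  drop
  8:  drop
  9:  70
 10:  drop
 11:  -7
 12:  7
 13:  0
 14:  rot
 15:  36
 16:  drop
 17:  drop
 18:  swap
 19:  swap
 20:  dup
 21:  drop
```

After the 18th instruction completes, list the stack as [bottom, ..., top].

[0, 7]

2     2
dup   2 2
+     4
dup   4 4
drop  4
71    4 71
drop  4
drop  (empty)
70    70
drop  (empty)
-7    -7
7     -7 7
0     -7 7 0
rot   7 0 -7
36    7 0 -7 36
drop  7 0 -7
drop  7 0
swap  0 7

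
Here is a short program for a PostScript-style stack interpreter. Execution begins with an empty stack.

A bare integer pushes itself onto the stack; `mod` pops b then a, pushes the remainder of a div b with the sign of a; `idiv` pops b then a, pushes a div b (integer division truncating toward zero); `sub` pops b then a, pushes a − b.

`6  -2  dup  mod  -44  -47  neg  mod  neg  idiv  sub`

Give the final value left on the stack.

6    : 6
-2   : 6 -2
dup  : 6 -2 -2
mod  : 6 0
-44  : 6 0 -44
-47  : 6 0 -44 -47
neg  : 6 0 -44 47
mod  : 6 0 -44
neg  : 6 0 44
idiv : 6 0
sub  : 6

6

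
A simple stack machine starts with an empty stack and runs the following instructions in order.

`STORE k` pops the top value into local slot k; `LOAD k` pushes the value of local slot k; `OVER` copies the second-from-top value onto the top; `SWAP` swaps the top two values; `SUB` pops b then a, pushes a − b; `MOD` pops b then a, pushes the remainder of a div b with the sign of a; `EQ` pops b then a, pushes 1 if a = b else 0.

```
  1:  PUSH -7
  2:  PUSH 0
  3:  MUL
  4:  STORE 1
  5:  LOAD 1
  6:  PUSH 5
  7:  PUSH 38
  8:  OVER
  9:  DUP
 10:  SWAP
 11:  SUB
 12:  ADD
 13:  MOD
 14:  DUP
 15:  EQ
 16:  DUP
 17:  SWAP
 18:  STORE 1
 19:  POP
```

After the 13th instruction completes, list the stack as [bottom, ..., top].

[0, 5]

PUSH -7 -> -7
PUSH 0  -> -7 0
MUL     -> 0
STORE 1 -> (empty)
LOAD 1  -> 0
PUSH 5  -> 0 5
PUSH 38 -> 0 5 38
OVER    -> 0 5 38 5
DUP     -> 0 5 38 5 5
SWAP    -> 0 5 38 5 5
SUB     -> 0 5 38 0
ADD     -> 0 5 38
MOD     -> 0 5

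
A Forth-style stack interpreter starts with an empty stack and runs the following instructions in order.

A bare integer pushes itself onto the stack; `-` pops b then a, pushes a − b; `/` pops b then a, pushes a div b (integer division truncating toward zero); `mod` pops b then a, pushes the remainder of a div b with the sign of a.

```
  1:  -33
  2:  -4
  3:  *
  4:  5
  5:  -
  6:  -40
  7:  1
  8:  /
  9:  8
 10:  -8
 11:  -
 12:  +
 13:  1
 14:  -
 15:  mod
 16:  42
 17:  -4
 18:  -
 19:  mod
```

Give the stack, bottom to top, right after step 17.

[2, 42, -4]

-33 : -33
-4  : -33 -4
*   : 132
5   : 132 5
-   : 127
-40 : 127 -40
1   : 127 -40 1
/   : 127 -40
8   : 127 -40 8
-8  : 127 -40 8 -8
-   : 127 -40 16
+   : 127 -24
1   : 127 -24 1
-   : 127 -25
mod : 2
42  : 2 42
-4  : 2 42 -4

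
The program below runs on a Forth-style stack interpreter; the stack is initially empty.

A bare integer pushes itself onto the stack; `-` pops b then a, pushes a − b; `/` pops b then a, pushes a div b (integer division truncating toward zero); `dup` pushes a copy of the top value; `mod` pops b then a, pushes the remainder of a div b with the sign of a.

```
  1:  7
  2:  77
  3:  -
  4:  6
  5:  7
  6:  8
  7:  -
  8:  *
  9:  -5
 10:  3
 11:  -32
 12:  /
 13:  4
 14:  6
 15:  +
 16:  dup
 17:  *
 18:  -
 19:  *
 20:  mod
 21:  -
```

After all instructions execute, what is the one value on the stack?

7   : [7]
77  : [7, 77]
-   : [-70]
6   : [-70, 6]
7   : [-70, 6, 7]
8   : [-70, 6, 7, 8]
-   : [-70, 6, -1]
*   : [-70, -6]
-5  : [-70, -6, -5]
3   : [-70, -6, -5, 3]
-32 : [-70, -6, -5, 3, -32]
/   : [-70, -6, -5, 0]
4   : [-70, -6, -5, 0, 4]
6   : [-70, -6, -5, 0, 4, 6]
+   : [-70, -6, -5, 0, 10]
dup : [-70, -6, -5, 0, 10, 10]
*   : [-70, -6, -5, 0, 100]
-   : [-70, -6, -5, -100]
*   : [-70, -6, 500]
mod : [-70, -6]
-   : [-64]

-64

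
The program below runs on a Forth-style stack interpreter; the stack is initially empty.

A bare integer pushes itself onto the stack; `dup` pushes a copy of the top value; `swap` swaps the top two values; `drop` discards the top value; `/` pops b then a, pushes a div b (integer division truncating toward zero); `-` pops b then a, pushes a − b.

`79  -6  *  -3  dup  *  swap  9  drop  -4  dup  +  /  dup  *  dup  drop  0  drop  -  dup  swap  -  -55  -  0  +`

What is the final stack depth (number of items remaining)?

1

79   : 79
-6   : 79 -6
*    : -474
-3   : -474 -3
dup  : -474 -3 -3
*    : -474 9
swap : 9 -474
9    : 9 -474 9
drop : 9 -474
-4   : 9 -474 -4
dup  : 9 -474 -4 -4
+    : 9 -474 -8
/    : 9 59
dup  : 9 59 59
*    : 9 3481
dup  : 9 3481 3481
drop : 9 3481
0    : 9 3481 0
drop : 9 3481
-    : -3472
dup  : -3472 -3472
swap : -3472 -3472
-    : 0
-55  : 0 -55
-    : 55
0    : 55 0
+    : 55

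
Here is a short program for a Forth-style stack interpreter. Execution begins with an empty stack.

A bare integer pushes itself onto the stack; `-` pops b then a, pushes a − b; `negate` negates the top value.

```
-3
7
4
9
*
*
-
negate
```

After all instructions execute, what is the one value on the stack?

255

-3     -> -3
7      -> -3 7
4      -> -3 7 4
9      -> -3 7 4 9
*      -> -3 7 36
*      -> -3 252
-      -> -255
negate -> 255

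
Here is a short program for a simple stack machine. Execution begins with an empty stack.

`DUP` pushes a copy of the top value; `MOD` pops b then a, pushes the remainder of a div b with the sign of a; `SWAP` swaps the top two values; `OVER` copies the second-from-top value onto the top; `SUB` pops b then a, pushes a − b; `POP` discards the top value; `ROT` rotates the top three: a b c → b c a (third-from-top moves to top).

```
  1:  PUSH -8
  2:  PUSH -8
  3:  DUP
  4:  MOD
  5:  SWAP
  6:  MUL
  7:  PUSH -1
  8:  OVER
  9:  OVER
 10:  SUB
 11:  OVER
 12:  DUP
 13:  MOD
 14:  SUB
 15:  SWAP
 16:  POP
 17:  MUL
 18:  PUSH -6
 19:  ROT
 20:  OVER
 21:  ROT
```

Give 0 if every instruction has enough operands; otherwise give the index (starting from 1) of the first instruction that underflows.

PUSH -8 : -8
PUSH -8 : -8 -8
DUP     : -8 -8 -8
MOD     : -8 0
SWAP    : 0 -8
MUL     : 0
PUSH -1 : 0 -1
OVER    : 0 -1 0
OVER    : 0 -1 0 -1
SUB     : 0 -1 1
OVER    : 0 -1 1 -1
DUP     : 0 -1 1 -1 -1
MOD     : 0 -1 1 0
SUB     : 0 -1 1
SWAP    : 0 1 -1
POP     : 0 1
MUL     : 0
PUSH -6 : 0 -6
ROT  — needs 3 operands, stack has 2 → underflow

19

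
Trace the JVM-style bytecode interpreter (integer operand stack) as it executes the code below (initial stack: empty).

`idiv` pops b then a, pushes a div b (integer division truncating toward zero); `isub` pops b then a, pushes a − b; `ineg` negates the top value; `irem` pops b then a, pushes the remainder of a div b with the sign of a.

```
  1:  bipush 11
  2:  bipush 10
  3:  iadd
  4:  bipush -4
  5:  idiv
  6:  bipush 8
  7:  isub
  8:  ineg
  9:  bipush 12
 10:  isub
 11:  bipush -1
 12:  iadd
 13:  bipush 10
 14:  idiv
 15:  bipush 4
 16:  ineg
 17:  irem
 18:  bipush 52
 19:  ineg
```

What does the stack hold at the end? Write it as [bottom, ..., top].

[0, -52]

bipush 11 -> 11
bipush 10 -> 11 10
iadd      -> 21
bipush -4 -> 21 -4
idiv      -> -5
bipush 8  -> -5 8
isub      -> -13
ineg      -> 13
bipush 12 -> 13 12
isub      -> 1
bipush -1 -> 1 -1
iadd      -> 0
bipush 10 -> 0 10
idiv      -> 0
bipush 4  -> 0 4
ineg      -> 0 -4
irem      -> 0
bipush 52 -> 0 52
ineg      -> 0 -52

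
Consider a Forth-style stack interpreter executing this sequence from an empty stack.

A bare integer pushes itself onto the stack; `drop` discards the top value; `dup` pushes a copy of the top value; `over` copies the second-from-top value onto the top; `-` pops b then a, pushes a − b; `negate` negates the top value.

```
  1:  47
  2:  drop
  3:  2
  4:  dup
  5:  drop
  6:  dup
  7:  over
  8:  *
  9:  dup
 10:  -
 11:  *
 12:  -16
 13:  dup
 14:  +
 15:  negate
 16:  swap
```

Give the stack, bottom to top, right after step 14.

47   -> [47]
drop -> []
2    -> [2]
dup  -> [2, 2]
drop -> [2]
dup  -> [2, 2]
over -> [2, 2, 2]
*    -> [2, 4]
dup  -> [2, 4, 4]
-    -> [2, 0]
*    -> [0]
-16  -> [0, -16]
dup  -> [0, -16, -16]
+    -> [0, -32]

[0, -32]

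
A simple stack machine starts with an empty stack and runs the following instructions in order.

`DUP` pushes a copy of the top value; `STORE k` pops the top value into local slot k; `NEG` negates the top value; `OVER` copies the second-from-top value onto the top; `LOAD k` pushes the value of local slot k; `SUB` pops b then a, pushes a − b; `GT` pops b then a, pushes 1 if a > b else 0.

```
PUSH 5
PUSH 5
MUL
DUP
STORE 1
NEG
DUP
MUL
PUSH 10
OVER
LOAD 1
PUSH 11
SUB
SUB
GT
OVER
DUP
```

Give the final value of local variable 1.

25

PUSH 5   5
PUSH 5   5 5
MUL      25
DUP      25 25
STORE 1  25
NEG      -25
DUP      -25 -25
MUL      625
PUSH 10  625 10
OVER     625 10 625
LOAD 1   625 10 625 25
PUSH 11  625 10 625 25 11
SUB      625 10 625 14
SUB      625 10 611
GT       625 0
OVER     625 0 625
DUP      625 0 625 625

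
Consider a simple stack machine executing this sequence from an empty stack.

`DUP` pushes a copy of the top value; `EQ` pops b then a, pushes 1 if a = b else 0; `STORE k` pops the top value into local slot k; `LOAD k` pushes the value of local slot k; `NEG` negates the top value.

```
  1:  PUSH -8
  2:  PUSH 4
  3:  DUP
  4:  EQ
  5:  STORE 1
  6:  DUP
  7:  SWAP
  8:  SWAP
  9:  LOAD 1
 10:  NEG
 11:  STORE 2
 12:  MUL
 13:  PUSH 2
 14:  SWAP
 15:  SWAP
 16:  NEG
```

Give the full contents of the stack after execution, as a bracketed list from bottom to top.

PUSH -8  -8
PUSH 4   -8 4
DUP      -8 4 4
EQ       -8 1
STORE 1  -8
DUP      -8 -8
SWAP     -8 -8
SWAP     -8 -8
LOAD 1   -8 -8 1
NEG      -8 -8 -1
STORE 2  -8 -8
MUL      64
PUSH 2   64 2
SWAP     2 64
SWAP     64 2
NEG      64 -2

[64, -2]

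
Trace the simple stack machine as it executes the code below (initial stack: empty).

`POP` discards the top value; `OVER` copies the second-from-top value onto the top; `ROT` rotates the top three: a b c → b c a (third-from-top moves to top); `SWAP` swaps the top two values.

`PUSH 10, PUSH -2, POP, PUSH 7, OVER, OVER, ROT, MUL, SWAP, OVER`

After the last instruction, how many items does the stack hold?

PUSH 10 → 10
PUSH -2 → 10 -2
POP     → 10
PUSH 7  → 10 7
OVER    → 10 7 10
OVER    → 10 7 10 7
ROT     → 10 10 7 7
MUL     → 10 10 49
SWAP    → 10 49 10
OVER    → 10 49 10 49

4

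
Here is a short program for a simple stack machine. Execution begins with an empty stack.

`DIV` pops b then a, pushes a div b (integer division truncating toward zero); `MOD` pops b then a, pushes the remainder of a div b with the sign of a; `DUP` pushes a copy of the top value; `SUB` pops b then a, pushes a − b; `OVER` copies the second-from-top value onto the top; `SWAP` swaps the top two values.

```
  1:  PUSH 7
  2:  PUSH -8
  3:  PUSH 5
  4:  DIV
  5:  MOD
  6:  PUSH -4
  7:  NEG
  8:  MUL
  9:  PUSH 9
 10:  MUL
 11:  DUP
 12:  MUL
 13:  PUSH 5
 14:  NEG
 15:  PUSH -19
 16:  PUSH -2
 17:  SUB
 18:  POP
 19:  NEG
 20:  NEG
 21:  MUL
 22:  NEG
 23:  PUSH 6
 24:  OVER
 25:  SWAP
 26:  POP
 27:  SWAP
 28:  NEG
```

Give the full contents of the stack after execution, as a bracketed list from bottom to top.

PUSH 7    [7]
PUSH -8   [7, -8]
PUSH 5    [7, -8, 5]
DIV       [7, -1]
MOD       [0]
PUSH -4   [0, -4]
NEG       [0, 4]
MUL       [0]
PUSH 9    [0, 9]
MUL       [0]
DUP       [0, 0]
MUL       [0]
PUSH 5    [0, 5]
NEG       [0, -5]
PUSH -19  [0, -5, -19]
PUSH -2   [0, -5, -19, -2]
SUB       [0, -5, -17]
POP       [0, -5]
NEG       [0, 5]
NEG       [0, -5]
MUL       [0]
NEG       [0]
PUSH 6    [0, 6]
OVER      [0, 6, 0]
SWAP      [0, 0, 6]
POP       [0, 0]
SWAP      [0, 0]
NEG       [0, 0]

[0, 0]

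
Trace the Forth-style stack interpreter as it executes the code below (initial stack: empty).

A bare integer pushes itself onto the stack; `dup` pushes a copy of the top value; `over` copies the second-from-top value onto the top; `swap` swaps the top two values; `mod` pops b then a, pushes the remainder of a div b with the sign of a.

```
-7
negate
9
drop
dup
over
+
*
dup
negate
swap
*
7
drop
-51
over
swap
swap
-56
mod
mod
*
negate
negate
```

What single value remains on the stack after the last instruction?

-7     -> [-7]
negate -> [7]
9      -> [7, 9]
drop   -> [7]
dup    -> [7, 7]
over   -> [7, 7, 7]
+      -> [7, 14]
*      -> [98]
dup    -> [98, 98]
negate -> [98, -98]
swap   -> [-98, 98]
*      -> [-9604]
7      -> [-9604, 7]
drop   -> [-9604]
-51    -> [-9604, -51]
over   -> [-9604, -51, -9604]
swap   -> [-9604, -9604, -51]
swap   -> [-9604, -51, -9604]
-56    -> [-9604, -51, -9604, -56]
mod    -> [-9604, -51, -28]
mod    -> [-9604, -23]
*      -> [220892]
negate -> [-220892]
negate -> [220892]

220892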